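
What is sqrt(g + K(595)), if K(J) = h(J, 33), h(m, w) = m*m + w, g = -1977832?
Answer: I*sqrt(1623774) ≈ 1274.3*I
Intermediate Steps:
h(m, w) = w + m**2 (h(m, w) = m**2 + w = w + m**2)
K(J) = 33 + J**2
sqrt(g + K(595)) = sqrt(-1977832 + (33 + 595**2)) = sqrt(-1977832 + (33 + 354025)) = sqrt(-1977832 + 354058) = sqrt(-1623774) = I*sqrt(1623774)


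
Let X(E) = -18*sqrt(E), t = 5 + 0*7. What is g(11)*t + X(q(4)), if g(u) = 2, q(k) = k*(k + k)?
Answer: 10 - 72*sqrt(2) ≈ -91.823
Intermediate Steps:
q(k) = 2*k**2 (q(k) = k*(2*k) = 2*k**2)
t = 5 (t = 5 + 0 = 5)
g(11)*t + X(q(4)) = 2*5 - 18*4*sqrt(2) = 10 - 18*4*sqrt(2) = 10 - 72*sqrt(2)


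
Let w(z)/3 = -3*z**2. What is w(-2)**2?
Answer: 1296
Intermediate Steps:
w(z) = -9*z**2 (w(z) = 3*(-3*z**2) = -9*z**2)
w(-2)**2 = (-9*(-2)**2)**2 = (-9*4)**2 = (-36)**2 = 1296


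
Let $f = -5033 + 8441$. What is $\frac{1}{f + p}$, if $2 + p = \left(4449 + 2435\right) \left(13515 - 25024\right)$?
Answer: $- \frac{1}{79224550} \approx -1.2622 \cdot 10^{-8}$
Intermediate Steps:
$f = 3408$
$p = -79227958$ ($p = -2 + \left(4449 + 2435\right) \left(13515 - 25024\right) = -2 + 6884 \left(-11509\right) = -2 - 79227956 = -79227958$)
$\frac{1}{f + p} = \frac{1}{3408 - 79227958} = \frac{1}{-79224550} = - \frac{1}{79224550}$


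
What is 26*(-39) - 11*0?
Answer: -1014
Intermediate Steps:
26*(-39) - 11*0 = -1014 + 0 = -1014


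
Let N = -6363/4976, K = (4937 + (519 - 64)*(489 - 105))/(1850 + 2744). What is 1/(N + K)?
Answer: 11429872/432370805 ≈ 0.026435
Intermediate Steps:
K = 179657/4594 (K = (4937 + 455*384)/4594 = (4937 + 174720)*(1/4594) = 179657*(1/4594) = 179657/4594 ≈ 39.107)
N = -6363/4976 (N = -6363*1/4976 = -6363/4976 ≈ -1.2787)
1/(N + K) = 1/(-6363/4976 + 179657/4594) = 1/(432370805/11429872) = 11429872/432370805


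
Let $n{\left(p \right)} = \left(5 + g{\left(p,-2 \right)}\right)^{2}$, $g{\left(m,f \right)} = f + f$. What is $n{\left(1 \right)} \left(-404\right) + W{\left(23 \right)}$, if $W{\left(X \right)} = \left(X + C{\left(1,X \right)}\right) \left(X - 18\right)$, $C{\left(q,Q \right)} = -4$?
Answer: $-309$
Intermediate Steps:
$g{\left(m,f \right)} = 2 f$
$W{\left(X \right)} = \left(-18 + X\right) \left(-4 + X\right)$ ($W{\left(X \right)} = \left(X - 4\right) \left(X - 18\right) = \left(-4 + X\right) \left(-18 + X\right) = \left(-18 + X\right) \left(-4 + X\right)$)
$n{\left(p \right)} = 1$ ($n{\left(p \right)} = \left(5 + 2 \left(-2\right)\right)^{2} = \left(5 - 4\right)^{2} = 1^{2} = 1$)
$n{\left(1 \right)} \left(-404\right) + W{\left(23 \right)} = 1 \left(-404\right) + \left(72 + 23^{2} - 506\right) = -404 + \left(72 + 529 - 506\right) = -404 + 95 = -309$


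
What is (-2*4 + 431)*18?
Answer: 7614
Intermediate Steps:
(-2*4 + 431)*18 = (-8 + 431)*18 = 423*18 = 7614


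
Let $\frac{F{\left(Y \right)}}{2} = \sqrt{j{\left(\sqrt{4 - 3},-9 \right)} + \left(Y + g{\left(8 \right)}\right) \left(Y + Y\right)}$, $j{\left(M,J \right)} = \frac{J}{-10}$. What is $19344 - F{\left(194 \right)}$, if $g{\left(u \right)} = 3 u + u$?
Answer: $19344 - \frac{\sqrt{8768890}}{5} \approx 18752.0$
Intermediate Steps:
$g{\left(u \right)} = 4 u$
$j{\left(M,J \right)} = - \frac{J}{10}$ ($j{\left(M,J \right)} = J \left(- \frac{1}{10}\right) = - \frac{J}{10}$)
$F{\left(Y \right)} = 2 \sqrt{\frac{9}{10} + 2 Y \left(32 + Y\right)}$ ($F{\left(Y \right)} = 2 \sqrt{\left(- \frac{1}{10}\right) \left(-9\right) + \left(Y + 4 \cdot 8\right) \left(Y + Y\right)} = 2 \sqrt{\frac{9}{10} + \left(Y + 32\right) 2 Y} = 2 \sqrt{\frac{9}{10} + \left(32 + Y\right) 2 Y} = 2 \sqrt{\frac{9}{10} + 2 Y \left(32 + Y\right)}$)
$19344 - F{\left(194 \right)} = 19344 - \frac{\sqrt{90 + 200 \cdot 194^{2} + 6400 \cdot 194}}{5} = 19344 - \frac{\sqrt{90 + 200 \cdot 37636 + 1241600}}{5} = 19344 - \frac{\sqrt{90 + 7527200 + 1241600}}{5} = 19344 - \frac{\sqrt{8768890}}{5}$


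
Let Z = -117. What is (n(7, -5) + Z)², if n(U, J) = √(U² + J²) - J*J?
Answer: (142 - √74)² ≈ 17795.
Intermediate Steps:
n(U, J) = √(J² + U²) - J²
(n(7, -5) + Z)² = ((√((-5)² + 7²) - 1*(-5)²) - 117)² = ((√(25 + 49) - 1*25) - 117)² = ((√74 - 25) - 117)² = ((-25 + √74) - 117)² = (-142 + √74)²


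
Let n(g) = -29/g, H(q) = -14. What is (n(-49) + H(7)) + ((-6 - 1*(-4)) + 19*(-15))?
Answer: -14720/49 ≈ -300.41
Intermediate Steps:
(n(-49) + H(7)) + ((-6 - 1*(-4)) + 19*(-15)) = (-29/(-49) - 14) + ((-6 - 1*(-4)) + 19*(-15)) = (-29*(-1/49) - 14) + ((-6 + 4) - 285) = (29/49 - 14) + (-2 - 285) = -657/49 - 287 = -14720/49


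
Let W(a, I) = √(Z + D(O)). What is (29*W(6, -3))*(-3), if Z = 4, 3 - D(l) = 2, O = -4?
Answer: -87*√5 ≈ -194.54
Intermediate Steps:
D(l) = 1 (D(l) = 3 - 1*2 = 3 - 2 = 1)
W(a, I) = √5 (W(a, I) = √(4 + 1) = √5)
(29*W(6, -3))*(-3) = (29*√5)*(-3) = -87*√5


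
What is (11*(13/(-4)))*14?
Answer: -1001/2 ≈ -500.50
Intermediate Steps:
(11*(13/(-4)))*14 = (11*(13*(-1/4)))*14 = (11*(-13/4))*14 = -143/4*14 = -1001/2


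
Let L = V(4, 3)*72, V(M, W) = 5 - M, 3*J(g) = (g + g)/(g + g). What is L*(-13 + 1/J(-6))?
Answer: -720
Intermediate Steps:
J(g) = 1/3 (J(g) = ((g + g)/(g + g))/3 = ((2*g)/((2*g)))/3 = ((2*g)*(1/(2*g)))/3 = (1/3)*1 = 1/3)
L = 72 (L = (5 - 1*4)*72 = (5 - 4)*72 = 1*72 = 72)
L*(-13 + 1/J(-6)) = 72*(-13 + 1/(1/3)) = 72*(-13 + 3) = 72*(-10) = -720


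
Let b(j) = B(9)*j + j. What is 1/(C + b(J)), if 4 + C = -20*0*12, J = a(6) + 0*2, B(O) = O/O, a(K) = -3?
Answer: -⅒ ≈ -0.10000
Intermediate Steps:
B(O) = 1
J = -3 (J = -3 + 0*2 = -3 + 0 = -3)
b(j) = 2*j (b(j) = 1*j + j = j + j = 2*j)
C = -4 (C = -4 - 20*0*12 = -4 + 0*12 = -4 + 0 = -4)
1/(C + b(J)) = 1/(-4 + 2*(-3)) = 1/(-4 - 6) = 1/(-10) = -⅒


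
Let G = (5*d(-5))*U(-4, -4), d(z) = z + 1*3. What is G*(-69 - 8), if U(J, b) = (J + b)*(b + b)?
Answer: 49280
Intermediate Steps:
d(z) = 3 + z (d(z) = z + 3 = 3 + z)
U(J, b) = 2*b*(J + b) (U(J, b) = (J + b)*(2*b) = 2*b*(J + b))
G = -640 (G = (5*(3 - 5))*(2*(-4)*(-4 - 4)) = (5*(-2))*(2*(-4)*(-8)) = -10*64 = -640)
G*(-69 - 8) = -640*(-69 - 8) = -640*(-77) = 49280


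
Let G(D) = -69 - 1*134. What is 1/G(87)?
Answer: -1/203 ≈ -0.0049261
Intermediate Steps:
G(D) = -203 (G(D) = -69 - 134 = -203)
1/G(87) = 1/(-203) = -1/203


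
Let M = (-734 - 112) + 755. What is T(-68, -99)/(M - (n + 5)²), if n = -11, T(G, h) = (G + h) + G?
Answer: 235/127 ≈ 1.8504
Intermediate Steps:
M = -91 (M = -846 + 755 = -91)
T(G, h) = h + 2*G
T(-68, -99)/(M - (n + 5)²) = (-99 + 2*(-68))/(-91 - (-11 + 5)²) = (-99 - 136)/(-91 - 1*(-6)²) = -235/(-91 - 1*36) = -235/(-91 - 36) = -235/(-127) = -235*(-1/127) = 235/127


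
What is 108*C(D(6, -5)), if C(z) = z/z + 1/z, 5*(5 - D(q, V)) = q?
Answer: 2592/19 ≈ 136.42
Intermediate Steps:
D(q, V) = 5 - q/5
C(z) = 1 + 1/z
108*C(D(6, -5)) = 108*((1 + (5 - ⅕*6))/(5 - ⅕*6)) = 108*((1 + (5 - 6/5))/(5 - 6/5)) = 108*((1 + 19/5)/(19/5)) = 108*((5/19)*(24/5)) = 108*(24/19) = 2592/19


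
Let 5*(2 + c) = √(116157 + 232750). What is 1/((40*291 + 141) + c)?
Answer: 294475/3468272118 - 5*√348907/3468272118 ≈ 8.4054e-5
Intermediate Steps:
c = -2 + √348907/5 (c = -2 + √(116157 + 232750)/5 = -2 + √348907/5 ≈ 116.14)
1/((40*291 + 141) + c) = 1/((40*291 + 141) + (-2 + √348907/5)) = 1/((11640 + 141) + (-2 + √348907/5)) = 1/(11781 + (-2 + √348907/5)) = 1/(11779 + √348907/5)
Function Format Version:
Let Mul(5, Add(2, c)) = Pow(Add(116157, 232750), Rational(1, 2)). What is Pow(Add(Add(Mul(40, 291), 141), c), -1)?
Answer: Add(Rational(294475, 3468272118), Mul(Rational(-5, 3468272118), Pow(348907, Rational(1, 2)))) ≈ 8.4054e-5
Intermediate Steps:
c = Add(-2, Mul(Rational(1, 5), Pow(348907, Rational(1, 2)))) (c = Add(-2, Mul(Rational(1, 5), Pow(Add(116157, 232750), Rational(1, 2)))) = Add(-2, Mul(Rational(1, 5), Pow(348907, Rational(1, 2)))) ≈ 116.14)
Pow(Add(Add(Mul(40, 291), 141), c), -1) = Pow(Add(Add(Mul(40, 291), 141), Add(-2, Mul(Rational(1, 5), Pow(348907, Rational(1, 2))))), -1) = Pow(Add(Add(11640, 141), Add(-2, Mul(Rational(1, 5), Pow(348907, Rational(1, 2))))), -1) = Pow(Add(11781, Add(-2, Mul(Rational(1, 5), Pow(348907, Rational(1, 2))))), -1) = Pow(Add(11779, Mul(Rational(1, 5), Pow(348907, Rational(1, 2)))), -1)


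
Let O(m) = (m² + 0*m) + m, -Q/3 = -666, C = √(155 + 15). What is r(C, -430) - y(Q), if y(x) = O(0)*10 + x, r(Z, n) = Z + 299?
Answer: -1699 + √170 ≈ -1686.0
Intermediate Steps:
C = √170 ≈ 13.038
Q = 1998 (Q = -3*(-666) = 1998)
O(m) = m + m² (O(m) = (m² + 0) + m = m² + m = m + m²)
r(Z, n) = 299 + Z
y(x) = x (y(x) = (0*(1 + 0))*10 + x = (0*1)*10 + x = 0*10 + x = 0 + x = x)
r(C, -430) - y(Q) = (299 + √170) - 1*1998 = (299 + √170) - 1998 = -1699 + √170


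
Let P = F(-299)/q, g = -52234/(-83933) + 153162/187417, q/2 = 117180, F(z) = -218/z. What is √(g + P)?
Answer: √12146737978092456708630274689343905/91857613846577670 ≈ 1.1998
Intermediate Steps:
q = 234360 (q = 2*117180 = 234360)
g = 22644885724/15730471061 (g = -52234*(-1/83933) + 153162*(1/187417) = 52234/83933 + 153162/187417 = 22644885724/15730471061 ≈ 1.4396)
P = 109/35036820 (P = -218/(-299)/234360 = -218*(-1/299)*(1/234360) = (218/299)*(1/234360) = 109/35036820 ≈ 3.1110e-6)
√(g + P) = √(22644885724/15730471061 + 109/35036820) = √(793406499653703329/551145683079466020) = √12146737978092456708630274689343905/91857613846577670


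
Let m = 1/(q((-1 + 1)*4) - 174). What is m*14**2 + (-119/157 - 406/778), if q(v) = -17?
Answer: -26899250/11664943 ≈ -2.3060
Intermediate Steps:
m = -1/191 (m = 1/(-17 - 174) = 1/(-191) = -1/191 ≈ -0.0052356)
m*14**2 + (-119/157 - 406/778) = -1/191*14**2 + (-119/157 - 406/778) = -1/191*196 + (-119*1/157 - 406*1/778) = -196/191 + (-119/157 - 203/389) = -196/191 - 78162/61073 = -26899250/11664943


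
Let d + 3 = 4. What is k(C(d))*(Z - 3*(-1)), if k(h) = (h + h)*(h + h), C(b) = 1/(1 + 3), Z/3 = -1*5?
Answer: -3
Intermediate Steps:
Z = -15 (Z = 3*(-1*5) = 3*(-5) = -15)
d = 1 (d = -3 + 4 = 1)
C(b) = 1/4
k(h) = 4*h**2 (k(h) = (2*h)*(2*h) = 4*h**2)
k(C(d))*(Z - 3*(-1)) = (4*(1/4)**2)*(-15 - 3*(-1)) = (4*(1/16))*(-15 + 3) = (1/4)*(-12) = -3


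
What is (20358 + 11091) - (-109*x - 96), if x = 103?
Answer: 42772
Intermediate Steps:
(20358 + 11091) - (-109*x - 96) = (20358 + 11091) - (-109*103 - 96) = 31449 - (-11227 - 96) = 31449 - 1*(-11323) = 31449 + 11323 = 42772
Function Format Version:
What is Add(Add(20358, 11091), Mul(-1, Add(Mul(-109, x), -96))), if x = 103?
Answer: 42772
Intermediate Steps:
Add(Add(20358, 11091), Mul(-1, Add(Mul(-109, x), -96))) = Add(Add(20358, 11091), Mul(-1, Add(Mul(-109, 103), -96))) = Add(31449, Mul(-1, Add(-11227, -96))) = Add(31449, Mul(-1, -11323)) = Add(31449, 11323) = 42772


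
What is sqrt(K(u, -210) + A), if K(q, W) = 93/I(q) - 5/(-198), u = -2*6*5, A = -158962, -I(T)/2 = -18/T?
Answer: I*sqrt(693113542)/66 ≈ 398.89*I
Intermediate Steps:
I(T) = 36/T (I(T) = -(-36)/T = 36/T)
u = -60 (u = -12*5 = -60)
K(q, W) = 5/198 + 31*q/12 (K(q, W) = 93/((36/q)) - 5/(-198) = 93*(q/36) - 5*(-1/198) = 31*q/12 + 5/198 = 5/198 + 31*q/12)
sqrt(K(u, -210) + A) = sqrt((5/198 + (31/12)*(-60)) - 158962) = sqrt((5/198 - 155) - 158962) = sqrt(-30685/198 - 158962) = sqrt(-31505161/198) = I*sqrt(693113542)/66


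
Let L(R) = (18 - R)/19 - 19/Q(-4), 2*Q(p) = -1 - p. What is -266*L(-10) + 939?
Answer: 11749/3 ≈ 3916.3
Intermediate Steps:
Q(p) = -1/2 - p/2 (Q(p) = (-1 - p)/2 = -1/2 - p/2)
L(R) = -668/57 - R/19 (L(R) = (18 - R)/19 - 19/(-1/2 - 1/2*(-4)) = (18 - R)*(1/19) - 19/(-1/2 + 2) = (18/19 - R/19) - 19/3/2 = (18/19 - R/19) - 19*2/3 = (18/19 - R/19) - 38/3 = -668/57 - R/19)
-266*L(-10) + 939 = -266*(-668/57 - 1/19*(-10)) + 939 = -266*(-668/57 + 10/19) + 939 = -266*(-638/57) + 939 = 8932/3 + 939 = 11749/3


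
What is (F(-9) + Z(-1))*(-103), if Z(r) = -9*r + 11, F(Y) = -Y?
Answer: -2987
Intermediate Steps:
Z(r) = 11 - 9*r
(F(-9) + Z(-1))*(-103) = (-1*(-9) + (11 - 9*(-1)))*(-103) = (9 + (11 + 9))*(-103) = (9 + 20)*(-103) = 29*(-103) = -2987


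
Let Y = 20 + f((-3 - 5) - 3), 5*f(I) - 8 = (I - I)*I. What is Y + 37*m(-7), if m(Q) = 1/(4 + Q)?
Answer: 139/15 ≈ 9.2667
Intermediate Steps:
f(I) = 8/5 (f(I) = 8/5 + ((I - I)*I)/5 = 8/5 + (0*I)/5 = 8/5 + (1/5)*0 = 8/5 + 0 = 8/5)
Y = 108/5 (Y = 20 + 8/5 = 108/5 ≈ 21.600)
Y + 37*m(-7) = 108/5 + 37/(4 - 7) = 108/5 + 37/(-3) = 108/5 + 37*(-1/3) = 108/5 - 37/3 = 139/15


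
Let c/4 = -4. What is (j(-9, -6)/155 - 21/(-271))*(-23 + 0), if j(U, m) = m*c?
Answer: -673233/42005 ≈ -16.027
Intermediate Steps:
c = -16 (c = 4*(-4) = -16)
j(U, m) = -16*m (j(U, m) = m*(-16) = -16*m)
(j(-9, -6)/155 - 21/(-271))*(-23 + 0) = (-16*(-6)/155 - 21/(-271))*(-23 + 0) = (96*(1/155) - 21*(-1/271))*(-23) = (96/155 + 21/271)*(-23) = (29271/42005)*(-23) = -673233/42005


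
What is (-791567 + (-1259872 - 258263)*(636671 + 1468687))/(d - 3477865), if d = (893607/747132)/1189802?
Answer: 947081237746362163115336/1030536783161712251 ≈ 9.1902e+5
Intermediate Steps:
d = 297869/296313049288 (d = (893607*(1/747132))*(1/1189802) = (297869/249044)*(1/1189802) = 297869/296313049288 ≈ 1.0053e-6)
(-791567 + (-1259872 - 258263)*(636671 + 1468687))/(d - 3477865) = (-791567 + (-1259872 - 258263)*(636671 + 1468687))/(297869/296313049288 - 3477865) = (-791567 - 1518135*2105358)/(-1030536783161712251/296313049288) = (-791567 - 3196217667330)*(-296313049288/1030536783161712251) = -3196218458897*(-296313049288/1030536783161712251) = 947081237746362163115336/1030536783161712251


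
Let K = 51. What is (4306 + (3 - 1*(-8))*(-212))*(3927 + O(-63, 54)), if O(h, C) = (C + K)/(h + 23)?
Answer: 30986865/4 ≈ 7.7467e+6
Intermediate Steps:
O(h, C) = (51 + C)/(23 + h) (O(h, C) = (C + 51)/(h + 23) = (51 + C)/(23 + h))
(4306 + (3 - 1*(-8))*(-212))*(3927 + O(-63, 54)) = (4306 + (3 - 1*(-8))*(-212))*(3927 + (51 + 54)/(23 - 63)) = (4306 + (3 + 8)*(-212))*(3927 + 105/(-40)) = (4306 + 11*(-212))*(3927 - 1/40*105) = (4306 - 2332)*(3927 - 21/8) = 1974*(31395/8) = 30986865/4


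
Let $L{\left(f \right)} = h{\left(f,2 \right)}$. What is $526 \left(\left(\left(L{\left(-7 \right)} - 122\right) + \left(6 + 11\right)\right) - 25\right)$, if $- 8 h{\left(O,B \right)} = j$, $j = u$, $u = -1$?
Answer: $- \frac{273257}{4} \approx -68314.0$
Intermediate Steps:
$j = -1$
$h{\left(O,B \right)} = \frac{1}{8}$ ($h{\left(O,B \right)} = \left(- \frac{1}{8}\right) \left(-1\right) = \frac{1}{8}$)
$L{\left(f \right)} = \frac{1}{8}$
$526 \left(\left(\left(L{\left(-7 \right)} - 122\right) + \left(6 + 11\right)\right) - 25\right) = 526 \left(\left(\left(\frac{1}{8} - 122\right) + \left(6 + 11\right)\right) - 25\right) = 526 \left(\left(- \frac{975}{8} + 17\right) - 25\right) = 526 \left(- \frac{839}{8} - 25\right) = 526 \left(- \frac{1039}{8}\right) = - \frac{273257}{4}$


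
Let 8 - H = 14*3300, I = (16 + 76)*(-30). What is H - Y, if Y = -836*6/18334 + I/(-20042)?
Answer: -4243300441136/91862507 ≈ -46192.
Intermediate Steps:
I = -2760 (I = 92*(-30) = -2760)
H = -46192 (H = 8 - 14*3300 = 8 - 1*46200 = 8 - 46200 = -46192)
Y = -12482208/91862507 (Y = -836*6/18334 - 2760/(-20042) = -5016*1/18334 - 2760*(-1/20042) = -2508/9167 + 1380/10021 = -12482208/91862507 ≈ -0.13588)
H - Y = -46192 - 1*(-12482208/91862507) = -46192 + 12482208/91862507 = -4243300441136/91862507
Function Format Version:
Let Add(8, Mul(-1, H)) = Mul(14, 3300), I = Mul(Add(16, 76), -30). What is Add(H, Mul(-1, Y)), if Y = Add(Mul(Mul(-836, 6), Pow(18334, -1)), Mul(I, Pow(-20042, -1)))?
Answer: Rational(-4243300441136, 91862507) ≈ -46192.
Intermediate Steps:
I = -2760 (I = Mul(92, -30) = -2760)
H = -46192 (H = Add(8, Mul(-1, Mul(14, 3300))) = Add(8, Mul(-1, 46200)) = Add(8, -46200) = -46192)
Y = Rational(-12482208, 91862507) (Y = Add(Mul(Mul(-836, 6), Pow(18334, -1)), Mul(-2760, Pow(-20042, -1))) = Add(Mul(-5016, Rational(1, 18334)), Mul(-2760, Rational(-1, 20042))) = Add(Rational(-2508, 9167), Rational(1380, 10021)) = Rational(-12482208, 91862507) ≈ -0.13588)
Add(H, Mul(-1, Y)) = Add(-46192, Mul(-1, Rational(-12482208, 91862507))) = Add(-46192, Rational(12482208, 91862507)) = Rational(-4243300441136, 91862507)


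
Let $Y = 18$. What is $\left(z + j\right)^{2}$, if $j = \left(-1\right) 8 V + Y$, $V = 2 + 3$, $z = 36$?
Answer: $196$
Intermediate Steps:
$V = 5$
$j = -22$ ($j = \left(-1\right) 8 \cdot 5 + 18 = \left(-8\right) 5 + 18 = -40 + 18 = -22$)
$\left(z + j\right)^{2} = \left(36 - 22\right)^{2} = 14^{2} = 196$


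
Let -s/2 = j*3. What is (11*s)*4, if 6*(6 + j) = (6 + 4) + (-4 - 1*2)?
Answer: 1408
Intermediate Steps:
j = -16/3 (j = -6 + ((6 + 4) + (-4 - 1*2))/6 = -6 + (10 + (-4 - 2))/6 = -6 + (10 - 6)/6 = -6 + (⅙)*4 = -6 + ⅔ = -16/3 ≈ -5.3333)
s = 32 (s = -(-32)*3/3 = -2*(-16) = 32)
(11*s)*4 = (11*32)*4 = 352*4 = 1408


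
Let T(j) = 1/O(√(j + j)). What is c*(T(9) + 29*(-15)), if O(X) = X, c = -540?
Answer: 234900 - 90*√2 ≈ 2.3477e+5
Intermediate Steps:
T(j) = √2/(2*√j) (T(j) = 1/(√(j + j)) = 1/(√(2*j)) = 1/(√2*√j) = √2/(2*√j))
c*(T(9) + 29*(-15)) = -540*(√2/(2*√9) + 29*(-15)) = -540*((½)*√2*(⅓) - 435) = -540*(√2/6 - 435) = -540*(-435 + √2/6) = 234900 - 90*√2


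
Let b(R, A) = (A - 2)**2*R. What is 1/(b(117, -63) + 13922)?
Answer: 1/508247 ≈ 1.9675e-6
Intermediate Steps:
b(R, A) = R*(-2 + A)**2 (b(R, A) = (-2 + A)**2*R = R*(-2 + A)**2)
1/(b(117, -63) + 13922) = 1/(117*(-2 - 63)**2 + 13922) = 1/(117*(-65)**2 + 13922) = 1/(117*4225 + 13922) = 1/(494325 + 13922) = 1/508247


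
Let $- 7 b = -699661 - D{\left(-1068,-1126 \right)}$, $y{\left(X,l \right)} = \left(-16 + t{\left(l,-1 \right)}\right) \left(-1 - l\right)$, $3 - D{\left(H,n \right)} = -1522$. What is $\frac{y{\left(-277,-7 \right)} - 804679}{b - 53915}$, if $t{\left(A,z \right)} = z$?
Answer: $- \frac{5633467}{323781} \approx -17.399$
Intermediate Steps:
$D{\left(H,n \right)} = 1525$ ($D{\left(H,n \right)} = 3 - -1522 = 3 + 1522 = 1525$)
$y{\left(X,l \right)} = 17 + 17 l$ ($y{\left(X,l \right)} = \left(-16 - 1\right) \left(-1 - l\right) = - 17 \left(-1 - l\right) = 17 + 17 l$)
$b = \frac{701186}{7}$ ($b = - \frac{-699661 - 1525}{7} = \left(- \frac{1}{7}\right) \left(-701186\right) = \frac{701186}{7} \approx 1.0017 \cdot 10^{5}$)
$\frac{y{\left(-277,-7 \right)} - 804679}{b - 53915} = \frac{\left(17 + 17 \left(-7\right)\right) - 804679}{\frac{701186}{7} - 53915} = \frac{\left(17 - 119\right) - 804679}{\frac{323781}{7}} = \left(-102 - 804679\right) \frac{7}{323781} = \left(-804781\right) \frac{7}{323781} = - \frac{5633467}{323781}$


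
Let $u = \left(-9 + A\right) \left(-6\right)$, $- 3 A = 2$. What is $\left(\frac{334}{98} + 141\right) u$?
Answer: $\frac{410408}{49} \approx 8375.7$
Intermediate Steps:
$A = - \frac{2}{3}$ ($A = \left(- \frac{1}{3}\right) 2 = - \frac{2}{3} \approx -0.66667$)
$u = 58$ ($u = \left(-9 - \frac{2}{3}\right) \left(-6\right) = \left(- \frac{29}{3}\right) \left(-6\right) = 58$)
$\left(\frac{334}{98} + 141\right) u = \left(\frac{334}{98} + 141\right) 58 = \left(334 \cdot \frac{1}{98} + 141\right) 58 = \left(\frac{167}{49} + 141\right) 58 = \frac{7076}{49} \cdot 58 = \frac{410408}{49}$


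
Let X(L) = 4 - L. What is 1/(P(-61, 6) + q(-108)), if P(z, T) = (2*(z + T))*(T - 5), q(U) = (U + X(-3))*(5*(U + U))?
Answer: 1/108970 ≈ 9.1768e-6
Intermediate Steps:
q(U) = 10*U*(7 + U) (q(U) = (U + (4 - 1*(-3)))*(5*(U + U)) = (U + (4 + 3))*(5*(2*U)) = (U + 7)*(10*U) = (7 + U)*(10*U) = 10*U*(7 + U))
P(z, T) = (-5 + T)*(2*T + 2*z) (P(z, T) = (2*(T + z))*(-5 + T) = (2*T + 2*z)*(-5 + T) = (-5 + T)*(2*T + 2*z))
1/(P(-61, 6) + q(-108)) = 1/((-10*6 - 10*(-61) + 2*6**2 + 2*6*(-61)) + 10*(-108)*(7 - 108)) = 1/((-60 + 610 + 2*36 - 732) + 10*(-108)*(-101)) = 1/((-60 + 610 + 72 - 732) + 109080) = 1/(-110 + 109080) = 1/108970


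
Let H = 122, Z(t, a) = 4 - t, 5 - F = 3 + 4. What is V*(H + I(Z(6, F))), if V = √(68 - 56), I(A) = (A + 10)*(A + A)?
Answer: 180*√3 ≈ 311.77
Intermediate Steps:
F = -2 (F = 5 - (3 + 4) = 5 - 1*7 = 5 - 7 = -2)
I(A) = 2*A*(10 + A) (I(A) = (10 + A)*(2*A) = 2*A*(10 + A))
V = 2*√3 (V = √12 = 2*√3 ≈ 3.4641)
V*(H + I(Z(6, F))) = (2*√3)*(122 + 2*(4 - 1*6)*(10 + (4 - 1*6))) = (2*√3)*(122 + 2*(4 - 6)*(10 + (4 - 6))) = (2*√3)*(122 + 2*(-2)*(10 - 2)) = (2*√3)*(122 + 2*(-2)*8) = (2*√3)*(122 - 32) = (2*√3)*90 = 180*√3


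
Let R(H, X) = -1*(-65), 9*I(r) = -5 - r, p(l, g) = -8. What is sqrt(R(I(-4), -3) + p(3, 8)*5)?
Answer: 5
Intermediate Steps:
I(r) = -5/9 - r/9 (I(r) = (-5 - r)/9 = -5/9 - r/9)
R(H, X) = 65
sqrt(R(I(-4), -3) + p(3, 8)*5) = sqrt(65 - 8*5) = sqrt(65 - 40) = sqrt(25) = 5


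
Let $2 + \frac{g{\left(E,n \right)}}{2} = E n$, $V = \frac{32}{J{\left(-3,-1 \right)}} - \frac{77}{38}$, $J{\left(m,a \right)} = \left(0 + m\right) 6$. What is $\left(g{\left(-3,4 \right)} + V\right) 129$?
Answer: $- \frac{467711}{114} \approx -4102.7$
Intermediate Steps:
$J{\left(m,a \right)} = 6 m$ ($J{\left(m,a \right)} = m 6 = 6 m$)
$V = - \frac{1301}{342}$ ($V = \frac{32}{6 \left(-3\right)} - \frac{77}{38} = \frac{32}{-18} - \frac{77}{38} = 32 \left(- \frac{1}{18}\right) - \frac{77}{38} = - \frac{16}{9} - \frac{77}{38} = - \frac{1301}{342} \approx -3.8041$)
$g{\left(E,n \right)} = -4 + 2 E n$
$\left(g{\left(-3,4 \right)} + V\right) 129 = \left(\left(-4 + 2 \left(-3\right) 4\right) - \frac{1301}{342}\right) 129 = \left(\left(-4 - 24\right) - \frac{1301}{342}\right) 129 = \left(-28 - \frac{1301}{342}\right) 129 = \left(- \frac{10877}{342}\right) 129 = - \frac{467711}{114}$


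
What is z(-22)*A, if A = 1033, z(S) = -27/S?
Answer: 27891/22 ≈ 1267.8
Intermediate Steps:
z(-22)*A = -27/(-22)*1033 = -27*(-1/22)*1033 = (27/22)*1033 = 27891/22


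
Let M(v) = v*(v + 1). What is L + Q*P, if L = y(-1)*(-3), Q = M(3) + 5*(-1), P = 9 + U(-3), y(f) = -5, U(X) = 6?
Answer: 120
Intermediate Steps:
M(v) = v*(1 + v)
P = 15 (P = 9 + 6 = 15)
Q = 7 (Q = 3*(1 + 3) + 5*(-1) = 3*4 - 5 = 12 - 5 = 7)
L = 15 (L = -5*(-3) = 15)
L + Q*P = 15 + 7*15 = 15 + 105 = 120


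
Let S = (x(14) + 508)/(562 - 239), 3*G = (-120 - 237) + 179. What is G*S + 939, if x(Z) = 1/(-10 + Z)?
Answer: 86255/102 ≈ 845.64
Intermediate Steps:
G = -178/3 (G = ((-120 - 237) + 179)/3 = (-357 + 179)/3 = (1/3)*(-178) = -178/3 ≈ -59.333)
S = 107/68 (S = (1/(-10 + 14) + 508)/(562 - 239) = (1/4 + 508)/323 = (1/4 + 508)*(1/323) = (2033/4)*(1/323) = 107/68 ≈ 1.5735)
G*S + 939 = -178/3*107/68 + 939 = -9523/102 + 939 = 86255/102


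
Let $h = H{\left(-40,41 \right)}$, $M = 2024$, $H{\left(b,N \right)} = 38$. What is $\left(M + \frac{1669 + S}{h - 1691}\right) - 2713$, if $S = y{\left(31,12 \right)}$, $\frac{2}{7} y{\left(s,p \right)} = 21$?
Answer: $- \frac{2281319}{3306} \approx -690.05$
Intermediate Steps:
$y{\left(s,p \right)} = \frac{147}{2}$ ($y{\left(s,p \right)} = \frac{7}{2} \cdot 21 = \frac{147}{2}$)
$h = 38$
$S = \frac{147}{2} \approx 73.5$
$\left(M + \frac{1669 + S}{h - 1691}\right) - 2713 = \left(2024 + \frac{1669 + \frac{147}{2}}{38 - 1691}\right) - 2713 = \left(2024 + \frac{3485}{2 \left(-1653\right)}\right) - 2713 = \left(2024 + \frac{3485}{2} \left(- \frac{1}{1653}\right)\right) - 2713 = \left(2024 - \frac{3485}{3306}\right) - 2713 = \frac{6687859}{3306} - 2713 = - \frac{2281319}{3306}$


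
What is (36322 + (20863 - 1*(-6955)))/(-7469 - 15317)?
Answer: -32070/11393 ≈ -2.8149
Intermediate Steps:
(36322 + (20863 - 1*(-6955)))/(-7469 - 15317) = (36322 + (20863 + 6955))/(-22786) = (36322 + 27818)*(-1/22786) = 64140*(-1/22786) = -32070/11393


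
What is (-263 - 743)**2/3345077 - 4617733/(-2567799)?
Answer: 18045377479205/8589485375523 ≈ 2.1009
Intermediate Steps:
(-263 - 743)**2/3345077 - 4617733/(-2567799) = (-1006)**2*(1/3345077) - 4617733*(-1/2567799) = 1012036*(1/3345077) + 4617733/2567799 = 1012036/3345077 + 4617733/2567799 = 18045377479205/8589485375523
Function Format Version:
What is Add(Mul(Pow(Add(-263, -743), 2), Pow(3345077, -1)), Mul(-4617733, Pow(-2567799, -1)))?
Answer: Rational(18045377479205, 8589485375523) ≈ 2.1009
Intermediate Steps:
Add(Mul(Pow(Add(-263, -743), 2), Pow(3345077, -1)), Mul(-4617733, Pow(-2567799, -1))) = Add(Mul(Pow(-1006, 2), Rational(1, 3345077)), Mul(-4617733, Rational(-1, 2567799))) = Add(Mul(1012036, Rational(1, 3345077)), Rational(4617733, 2567799)) = Add(Rational(1012036, 3345077), Rational(4617733, 2567799)) = Rational(18045377479205, 8589485375523)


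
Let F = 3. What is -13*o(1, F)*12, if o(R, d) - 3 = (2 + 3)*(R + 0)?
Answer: -1248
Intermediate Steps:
o(R, d) = 3 + 5*R (o(R, d) = 3 + (2 + 3)*(R + 0) = 3 + 5*R)
-13*o(1, F)*12 = -13*(3 + 5*1)*12 = -13*(3 + 5)*12 = -13*8*12 = -104*12 = -1248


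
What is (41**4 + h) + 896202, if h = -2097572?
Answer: 1624391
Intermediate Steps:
(41**4 + h) + 896202 = (41**4 - 2097572) + 896202 = (2825761 - 2097572) + 896202 = 728189 + 896202 = 1624391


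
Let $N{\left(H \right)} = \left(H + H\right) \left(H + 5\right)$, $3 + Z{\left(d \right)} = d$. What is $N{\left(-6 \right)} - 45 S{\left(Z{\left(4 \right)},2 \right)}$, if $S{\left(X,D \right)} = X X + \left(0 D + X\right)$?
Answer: $-78$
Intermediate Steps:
$Z{\left(d \right)} = -3 + d$
$S{\left(X,D \right)} = X + X^{2}$ ($S{\left(X,D \right)} = X^{2} + \left(0 + X\right) = X^{2} + X = X + X^{2}$)
$N{\left(H \right)} = 2 H \left(5 + H\right)$
$N{\left(-6 \right)} - 45 S{\left(Z{\left(4 \right)},2 \right)} = 2 \left(-6\right) \left(5 - 6\right) - 45 \left(-3 + 4\right) \left(1 + \left(-3 + 4\right)\right) = 2 \left(-6\right) \left(-1\right) - 45 \cdot 1 \left(1 + 1\right) = 12 - 45 \cdot 1 \cdot 2 = 12 - 90 = -78$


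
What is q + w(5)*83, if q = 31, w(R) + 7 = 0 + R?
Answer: -135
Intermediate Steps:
w(R) = -7 + R (w(R) = -7 + (0 + R) = -7 + R)
q + w(5)*83 = 31 + (-7 + 5)*83 = 31 - 2*83 = 31 - 166 = -135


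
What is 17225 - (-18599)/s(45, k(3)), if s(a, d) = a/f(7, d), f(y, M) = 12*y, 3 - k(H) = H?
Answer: 779147/15 ≈ 51943.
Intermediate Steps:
k(H) = 3 - H
s(a, d) = a/84 (s(a, d) = a/((12*7)) = a/84)
17225 - (-18599)/s(45, k(3)) = 17225 - (-18599)/((1/84)*45) = 17225 - (-18599)/15/28 = 17225 - (-18599)*28/15 = 17225 - 1*(-520772/15) = 17225 + 520772/15 = 779147/15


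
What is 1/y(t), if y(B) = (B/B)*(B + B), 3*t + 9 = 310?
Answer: 3/602 ≈ 0.0049834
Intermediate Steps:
t = 301/3 (t = -3 + (1/3)*310 = -3 + 310/3 = 301/3 ≈ 100.33)
y(B) = 2*B (y(B) = 1*(2*B) = 2*B)
1/y(t) = 1/(2*(301/3)) = 1/(602/3) = 3/602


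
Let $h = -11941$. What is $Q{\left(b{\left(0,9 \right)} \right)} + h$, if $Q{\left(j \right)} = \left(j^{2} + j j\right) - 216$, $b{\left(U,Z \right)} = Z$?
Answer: $-11995$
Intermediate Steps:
$Q{\left(j \right)} = -216 + 2 j^{2}$ ($Q{\left(j \right)} = \left(j^{2} + j^{2}\right) - 216 = 2 j^{2} - 216 = -216 + 2 j^{2}$)
$Q{\left(b{\left(0,9 \right)} \right)} + h = \left(-216 + 2 \cdot 9^{2}\right) - 11941 = \left(-216 + 2 \cdot 81\right) - 11941 = \left(-216 + 162\right) - 11941 = -54 - 11941 = -11995$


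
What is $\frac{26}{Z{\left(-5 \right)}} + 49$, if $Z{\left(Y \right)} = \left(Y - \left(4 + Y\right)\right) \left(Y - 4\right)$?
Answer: $\frac{895}{18} \approx 49.722$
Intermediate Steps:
$Z{\left(Y \right)} = 16 - 4 Y$ ($Z{\left(Y \right)} = - 4 \left(-4 + Y\right) = 16 - 4 Y$)
$\frac{26}{Z{\left(-5 \right)}} + 49 = \frac{26}{16 - -20} + 49 = \frac{26}{16 + 20} + 49 = \frac{26}{36} + 49 = 26 \cdot \frac{1}{36} + 49 = \frac{13}{18} + 49 = \frac{895}{18}$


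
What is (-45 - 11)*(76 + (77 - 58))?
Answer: -5320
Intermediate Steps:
(-45 - 11)*(76 + (77 - 58)) = -56*(76 + 19) = -56*95 = -5320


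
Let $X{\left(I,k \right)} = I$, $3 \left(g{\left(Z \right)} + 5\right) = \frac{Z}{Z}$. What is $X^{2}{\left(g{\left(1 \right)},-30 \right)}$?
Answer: $\frac{196}{9} \approx 21.778$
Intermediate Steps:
$g{\left(Z \right)} = - \frac{14}{3}$ ($g{\left(Z \right)} = -5 + \frac{Z \frac{1}{Z}}{3} = -5 + \frac{1}{3} \cdot 1 = -5 + \frac{1}{3} = - \frac{14}{3}$)
$X^{2}{\left(g{\left(1 \right)},-30 \right)} = \left(- \frac{14}{3}\right)^{2} = \frac{196}{9}$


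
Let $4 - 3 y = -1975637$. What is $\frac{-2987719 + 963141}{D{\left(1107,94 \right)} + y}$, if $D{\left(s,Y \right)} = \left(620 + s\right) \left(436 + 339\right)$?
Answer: $- \frac{1012289}{998486} \approx -1.0138$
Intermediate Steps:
$y = 658547$ ($y = \frac{4}{3} - - \frac{1975637}{3} = \frac{4}{3} + \frac{1975637}{3} = 658547$)
$D{\left(s,Y \right)} = 480500 + 775 s$ ($D{\left(s,Y \right)} = \left(620 + s\right) 775 = 480500 + 775 s$)
$\frac{-2987719 + 963141}{D{\left(1107,94 \right)} + y} = \frac{-2987719 + 963141}{\left(480500 + 775 \cdot 1107\right) + 658547} = - \frac{2024578}{\left(480500 + 857925\right) + 658547} = - \frac{2024578}{1338425 + 658547} = - \frac{2024578}{1996972} = \left(-2024578\right) \frac{1}{1996972} = - \frac{1012289}{998486}$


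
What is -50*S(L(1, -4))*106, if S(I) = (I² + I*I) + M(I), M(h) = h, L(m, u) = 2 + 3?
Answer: -291500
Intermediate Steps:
L(m, u) = 5
S(I) = I + 2*I² (S(I) = (I² + I*I) + I = (I² + I²) + I = 2*I² + I = I + 2*I²)
-50*S(L(1, -4))*106 = -250*(1 + 2*5)*106 = -250*(1 + 10)*106 = -250*11*106 = -50*55*106 = -2750*106 = -291500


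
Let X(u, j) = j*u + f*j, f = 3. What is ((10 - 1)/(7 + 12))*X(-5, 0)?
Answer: 0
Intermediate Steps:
X(u, j) = 3*j + j*u (X(u, j) = j*u + 3*j = 3*j + j*u)
((10 - 1)/(7 + 12))*X(-5, 0) = ((10 - 1)/(7 + 12))*(0*(3 - 5)) = (9/19)*(0*(-2)) = (9*(1/19))*0 = (9/19)*0 = 0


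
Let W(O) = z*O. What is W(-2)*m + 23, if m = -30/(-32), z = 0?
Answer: 23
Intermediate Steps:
W(O) = 0 (W(O) = 0*O = 0)
m = 15/16 (m = -30*(-1/32) = 15/16 ≈ 0.93750)
W(-2)*m + 23 = 0*(15/16) + 23 = 0 + 23 = 23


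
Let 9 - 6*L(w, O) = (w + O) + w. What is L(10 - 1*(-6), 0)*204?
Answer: -782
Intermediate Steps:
L(w, O) = 3/2 - w/3 - O/6 (L(w, O) = 3/2 - ((w + O) + w)/6 = 3/2 - ((O + w) + w)/6 = 3/2 - (O + 2*w)/6 = 3/2 + (-w/3 - O/6) = 3/2 - w/3 - O/6)
L(10 - 1*(-6), 0)*204 = (3/2 - (10 - 1*(-6))/3 - ⅙*0)*204 = (3/2 - (10 + 6)/3 + 0)*204 = (3/2 - ⅓*16 + 0)*204 = (3/2 - 16/3 + 0)*204 = -23/6*204 = -782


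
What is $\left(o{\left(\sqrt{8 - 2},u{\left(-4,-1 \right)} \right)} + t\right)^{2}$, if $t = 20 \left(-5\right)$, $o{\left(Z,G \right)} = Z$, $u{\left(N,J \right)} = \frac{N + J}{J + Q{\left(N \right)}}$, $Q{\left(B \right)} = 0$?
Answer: $\left(100 - \sqrt{6}\right)^{2} \approx 9516.1$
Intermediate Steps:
$u{\left(N,J \right)} = \frac{J + N}{J}$ ($u{\left(N,J \right)} = \frac{N + J}{J + 0} = \frac{J + N}{J}$)
$t = -100$
$\left(o{\left(\sqrt{8 - 2},u{\left(-4,-1 \right)} \right)} + t\right)^{2} = \left(\sqrt{8 - 2} - 100\right)^{2} = \left(\sqrt{6} - 100\right)^{2} = \left(-100 + \sqrt{6}\right)^{2}$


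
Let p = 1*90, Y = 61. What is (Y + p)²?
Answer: 22801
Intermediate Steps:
p = 90
(Y + p)² = (61 + 90)² = 151² = 22801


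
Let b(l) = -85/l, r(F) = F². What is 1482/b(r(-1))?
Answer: -1482/85 ≈ -17.435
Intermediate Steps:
1482/b(r(-1)) = 1482/((-85/((-1)²))) = 1482/((-85/1)) = 1482/((-85*1)) = 1482/(-85) = 1482*(-1/85) = -1482/85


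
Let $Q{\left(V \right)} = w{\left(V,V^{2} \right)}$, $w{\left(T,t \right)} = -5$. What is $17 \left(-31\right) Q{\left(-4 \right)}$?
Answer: $2635$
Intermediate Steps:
$Q{\left(V \right)} = -5$
$17 \left(-31\right) Q{\left(-4 \right)} = 17 \left(-31\right) \left(-5\right) = \left(-527\right) \left(-5\right) = 2635$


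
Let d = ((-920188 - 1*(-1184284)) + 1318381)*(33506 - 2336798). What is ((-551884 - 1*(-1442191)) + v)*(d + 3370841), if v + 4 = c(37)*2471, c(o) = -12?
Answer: -3136989621372461393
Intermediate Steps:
v = -29656 (v = -4 - 12*2471 = -4 - 29652 = -29656)
d = -3644906614284 (d = ((-920188 + 1184284) + 1318381)*(-2303292) = (264096 + 1318381)*(-2303292) = 1582477*(-2303292) = -3644906614284)
((-551884 - 1*(-1442191)) + v)*(d + 3370841) = ((-551884 - 1*(-1442191)) - 29656)*(-3644906614284 + 3370841) = ((-551884 + 1442191) - 29656)*(-3644903243443) = (890307 - 29656)*(-3644903243443) = 860651*(-3644903243443) = -3136989621372461393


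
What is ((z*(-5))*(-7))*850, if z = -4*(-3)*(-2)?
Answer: -714000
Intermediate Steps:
z = -24 (z = 12*(-2) = -24)
((z*(-5))*(-7))*850 = (-24*(-5)*(-7))*850 = (120*(-7))*850 = -840*850 = -714000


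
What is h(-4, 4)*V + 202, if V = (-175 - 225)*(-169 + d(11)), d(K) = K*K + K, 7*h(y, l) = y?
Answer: -57786/7 ≈ -8255.1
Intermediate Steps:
h(y, l) = y/7
d(K) = K + K**2 (d(K) = K**2 + K = K + K**2)
V = 14800 (V = (-175 - 225)*(-169 + 11*(1 + 11)) = -400*(-169 + 11*12) = -400*(-169 + 132) = -400*(-37) = 14800)
h(-4, 4)*V + 202 = ((1/7)*(-4))*14800 + 202 = -4/7*14800 + 202 = -59200/7 + 202 = -57786/7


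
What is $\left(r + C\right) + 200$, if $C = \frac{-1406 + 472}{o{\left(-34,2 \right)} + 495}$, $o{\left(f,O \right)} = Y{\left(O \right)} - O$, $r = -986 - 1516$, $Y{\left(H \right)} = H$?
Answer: $- \frac{1140424}{495} \approx -2303.9$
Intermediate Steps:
$r = -2502$
$o{\left(f,O \right)} = 0$ ($o{\left(f,O \right)} = O - O = 0$)
$C = - \frac{934}{495}$ ($C = \frac{-1406 + 472}{0 + 495} = - \frac{934}{495} \approx -1.8869$)
$\left(r + C\right) + 200 = \left(-2502 - \frac{934}{495}\right) + 200 = - \frac{1239424}{495} + 200 = - \frac{1140424}{495}$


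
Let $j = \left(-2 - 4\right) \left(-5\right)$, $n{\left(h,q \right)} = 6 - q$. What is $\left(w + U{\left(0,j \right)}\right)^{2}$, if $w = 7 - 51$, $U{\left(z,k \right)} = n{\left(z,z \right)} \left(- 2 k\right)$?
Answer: $163216$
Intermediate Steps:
$j = 30$ ($j = \left(-6\right) \left(-5\right) = 30$)
$U{\left(z,k \right)} = - 2 k \left(6 - z\right)$ ($U{\left(z,k \right)} = \left(6 - z\right) \left(- 2 k\right) = - 2 k \left(6 - z\right)$)
$w = -44$
$\left(w + U{\left(0,j \right)}\right)^{2} = \left(-44 + 2 \cdot 30 \left(-6 + 0\right)\right)^{2} = \left(-44 + 2 \cdot 30 \left(-6\right)\right)^{2} = \left(-44 - 360\right)^{2} = \left(-404\right)^{2} = 163216$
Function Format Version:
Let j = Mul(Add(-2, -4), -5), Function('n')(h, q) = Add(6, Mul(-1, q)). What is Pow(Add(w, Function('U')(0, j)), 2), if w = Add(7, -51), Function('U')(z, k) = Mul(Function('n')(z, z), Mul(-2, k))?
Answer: 163216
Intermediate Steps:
j = 30 (j = Mul(-6, -5) = 30)
Function('U')(z, k) = Mul(-2, k, Add(6, Mul(-1, z))) (Function('U')(z, k) = Mul(Add(6, Mul(-1, z)), Mul(-2, k)) = Mul(-2, k, Add(6, Mul(-1, z))))
w = -44
Pow(Add(w, Function('U')(0, j)), 2) = Pow(Add(-44, Mul(2, 30, Add(-6, 0))), 2) = Pow(Add(-44, Mul(2, 30, -6)), 2) = Pow(Add(-44, -360), 2) = Pow(-404, 2) = 163216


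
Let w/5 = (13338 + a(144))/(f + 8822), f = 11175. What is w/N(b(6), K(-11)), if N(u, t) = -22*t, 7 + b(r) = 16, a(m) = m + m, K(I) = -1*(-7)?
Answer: -34065/1539769 ≈ -0.022123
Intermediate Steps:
K(I) = 7
a(m) = 2*m
b(r) = 9 (b(r) = -7 + 16 = 9)
w = 68130/19997 (w = 5*((13338 + 2*144)/(11175 + 8822)) = 5*((13338 + 288)/19997) = 5*(13626*(1/19997)) = 5*(13626/19997) = 68130/19997 ≈ 3.4070)
w/N(b(6), K(-11)) = 68130/(19997*((-22*7))) = (68130/19997)/(-154) = (68130/19997)*(-1/154) = -34065/1539769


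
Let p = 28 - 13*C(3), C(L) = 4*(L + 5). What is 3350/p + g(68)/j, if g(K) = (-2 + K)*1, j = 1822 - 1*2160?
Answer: -289477/32786 ≈ -8.8293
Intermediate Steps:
C(L) = 20 + 4*L (C(L) = 4*(5 + L) = 20 + 4*L)
j = -338 (j = 1822 - 2160 = -338)
g(K) = -2 + K
p = -388 (p = 28 - 13*(20 + 4*3) = 28 - 13*(20 + 12) = 28 - 13*32 = 28 - 416 = -388)
3350/p + g(68)/j = 3350/(-388) + (-2 + 68)/(-338) = 3350*(-1/388) + 66*(-1/338) = -1675/194 - 33/169 = -289477/32786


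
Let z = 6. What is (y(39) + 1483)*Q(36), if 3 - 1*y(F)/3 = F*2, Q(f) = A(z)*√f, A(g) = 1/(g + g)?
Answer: 629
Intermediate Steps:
A(g) = 1/(2*g)
Q(f) = √f/12 (Q(f) = ((½)/6)*√f = ((½)*(⅙))*√f = √f/12)
y(F) = 9 - 6*F (y(F) = 9 - 3*F*2 = 9 - 6*F)
(y(39) + 1483)*Q(36) = ((9 - 6*39) + 1483)*(√36/12) = ((9 - 234) + 1483)*((1/12)*6) = (-225 + 1483)*(½) = 1258*(½) = 629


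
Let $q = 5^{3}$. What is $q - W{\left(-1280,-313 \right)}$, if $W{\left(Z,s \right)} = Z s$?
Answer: $-400515$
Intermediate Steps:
$q = 125$
$q - W{\left(-1280,-313 \right)} = 125 - \left(-1280\right) \left(-313\right) = 125 - 400640 = -400515$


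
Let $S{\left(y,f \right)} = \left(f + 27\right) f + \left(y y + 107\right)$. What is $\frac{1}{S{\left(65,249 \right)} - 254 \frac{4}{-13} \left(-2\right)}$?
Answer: $\frac{13}{947696} \approx 1.3717 \cdot 10^{-5}$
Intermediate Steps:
$S{\left(y,f \right)} = 107 + y^{2} + f \left(27 + f\right)$ ($S{\left(y,f \right)} = \left(27 + f\right) f + \left(y^{2} + 107\right) = f \left(27 + f\right) + \left(107 + y^{2}\right) = 107 + y^{2} + f \left(27 + f\right)$)
$\frac{1}{S{\left(65,249 \right)} - 254 \frac{4}{-13} \left(-2\right)} = \frac{1}{\left(107 + 249^{2} + 65^{2} + 27 \cdot 249\right) - 254 \frac{4}{-13} \left(-2\right)} = \frac{1}{\left(107 + 62001 + 4225 + 6723\right) - 254 \cdot 4 \left(- \frac{1}{13}\right) \left(-2\right)} = \frac{1}{73056 - 254 \left(\left(- \frac{4}{13}\right) \left(-2\right)\right)} = \frac{1}{73056 - \frac{2032}{13}} = \frac{1}{\frac{947696}{13}} = \frac{13}{947696}$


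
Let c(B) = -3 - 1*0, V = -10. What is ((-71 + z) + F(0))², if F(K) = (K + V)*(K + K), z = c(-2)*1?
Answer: 5476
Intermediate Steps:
c(B) = -3 (c(B) = -3 + 0 = -3)
z = -3 (z = -3*1 = -3)
F(K) = 2*K*(-10 + K) (F(K) = (K - 10)*(K + K) = (-10 + K)*(2*K) = 2*K*(-10 + K))
((-71 + z) + F(0))² = ((-71 - 3) + 2*0*(-10 + 0))² = (-74 + 2*0*(-10))² = (-74 + 0)² = (-74)² = 5476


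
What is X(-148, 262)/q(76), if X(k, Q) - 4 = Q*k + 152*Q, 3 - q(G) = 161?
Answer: -526/79 ≈ -6.6582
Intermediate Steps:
q(G) = -158 (q(G) = 3 - 1*161 = 3 - 161 = -158)
X(k, Q) = 4 + 152*Q + Q*k (X(k, Q) = 4 + (Q*k + 152*Q) = 4 + (152*Q + Q*k) = 4 + 152*Q + Q*k)
X(-148, 262)/q(76) = (4 + 152*262 + 262*(-148))/(-158) = (4 + 39824 - 38776)*(-1/158) = 1052*(-1/158) = -526/79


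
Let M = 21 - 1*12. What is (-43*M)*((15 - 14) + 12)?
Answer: -5031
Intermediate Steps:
M = 9 (M = 21 - 12 = 9)
(-43*M)*((15 - 14) + 12) = (-43*9)*((15 - 14) + 12) = -387*(1 + 12) = -387*13 = -5031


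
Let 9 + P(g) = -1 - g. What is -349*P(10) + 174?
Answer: 7154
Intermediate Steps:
P(g) = -10 - g (P(g) = -9 + (-1 - g) = -10 - g)
-349*P(10) + 174 = -349*(-10 - 1*10) + 174 = -349*(-10 - 10) + 174 = -349*(-20) + 174 = 6980 + 174 = 7154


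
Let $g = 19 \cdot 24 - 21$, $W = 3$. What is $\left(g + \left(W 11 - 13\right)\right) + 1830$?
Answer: $2285$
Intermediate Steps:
$g = 435$ ($g = 456 - 21 = 435$)
$\left(g + \left(W 11 - 13\right)\right) + 1830 = \left(435 + \left(3 \cdot 11 - 13\right)\right) + 1830 = \left(435 + \left(33 - 13\right)\right) + 1830 = \left(435 + 20\right) + 1830 = 455 + 1830 = 2285$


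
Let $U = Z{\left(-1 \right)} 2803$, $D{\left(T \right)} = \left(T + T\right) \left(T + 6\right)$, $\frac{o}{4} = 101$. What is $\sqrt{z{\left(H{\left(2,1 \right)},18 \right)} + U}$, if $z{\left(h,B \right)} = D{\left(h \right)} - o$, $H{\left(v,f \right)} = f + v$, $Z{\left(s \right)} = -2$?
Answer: $2 i \sqrt{1489} \approx 77.175 i$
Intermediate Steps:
$o = 404$ ($o = 4 \cdot 101 = 404$)
$D{\left(T \right)} = 2 T \left(6 + T\right)$
$U = -5606$ ($U = \left(-2\right) 2803 = -5606$)
$z{\left(h,B \right)} = -404 + 2 h \left(6 + h\right)$ ($z{\left(h,B \right)} = 2 h \left(6 + h\right) - 404 = -404 + 2 h \left(6 + h\right)$)
$\sqrt{z{\left(H{\left(2,1 \right)},18 \right)} + U} = \sqrt{\left(-404 + 2 \left(1 + 2\right) \left(6 + \left(1 + 2\right)\right)\right) - 5606} = \sqrt{\left(-404 + 2 \cdot 3 \left(6 + 3\right)\right) - 5606} = \sqrt{\left(-404 + 2 \cdot 3 \cdot 9\right) - 5606} = \sqrt{\left(-404 + 54\right) - 5606} = \sqrt{-350 - 5606} = \sqrt{-5956} = 2 i \sqrt{1489}$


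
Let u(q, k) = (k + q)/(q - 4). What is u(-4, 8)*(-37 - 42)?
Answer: 79/2 ≈ 39.500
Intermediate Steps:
u(q, k) = (k + q)/(-4 + q)
u(-4, 8)*(-37 - 42) = ((8 - 4)/(-4 - 4))*(-37 - 42) = (4/(-8))*(-79) = -⅛*4*(-79) = -½*(-79) = 79/2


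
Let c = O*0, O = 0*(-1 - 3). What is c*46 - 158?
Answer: -158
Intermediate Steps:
O = 0 (O = 0*(-4) = 0)
c = 0 (c = 0*0 = 0)
c*46 - 158 = 0*46 - 158 = 0 - 158 = -158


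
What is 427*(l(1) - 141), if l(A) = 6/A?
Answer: -57645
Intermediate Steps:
427*(l(1) - 141) = 427*(6/1 - 141) = 427*(6*1 - 141) = 427*(6 - 141) = 427*(-135) = -57645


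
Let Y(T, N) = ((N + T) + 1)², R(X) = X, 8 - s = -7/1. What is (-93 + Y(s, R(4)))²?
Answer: 94249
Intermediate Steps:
s = 15 (s = 8 - (-7)/1 = 8 - (-7) = 8 - 1*(-7) = 8 + 7 = 15)
Y(T, N) = (1 + N + T)²
(-93 + Y(s, R(4)))² = (-93 + (1 + 4 + 15)²)² = (-93 + 20²)² = (-93 + 400)² = 307² = 94249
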